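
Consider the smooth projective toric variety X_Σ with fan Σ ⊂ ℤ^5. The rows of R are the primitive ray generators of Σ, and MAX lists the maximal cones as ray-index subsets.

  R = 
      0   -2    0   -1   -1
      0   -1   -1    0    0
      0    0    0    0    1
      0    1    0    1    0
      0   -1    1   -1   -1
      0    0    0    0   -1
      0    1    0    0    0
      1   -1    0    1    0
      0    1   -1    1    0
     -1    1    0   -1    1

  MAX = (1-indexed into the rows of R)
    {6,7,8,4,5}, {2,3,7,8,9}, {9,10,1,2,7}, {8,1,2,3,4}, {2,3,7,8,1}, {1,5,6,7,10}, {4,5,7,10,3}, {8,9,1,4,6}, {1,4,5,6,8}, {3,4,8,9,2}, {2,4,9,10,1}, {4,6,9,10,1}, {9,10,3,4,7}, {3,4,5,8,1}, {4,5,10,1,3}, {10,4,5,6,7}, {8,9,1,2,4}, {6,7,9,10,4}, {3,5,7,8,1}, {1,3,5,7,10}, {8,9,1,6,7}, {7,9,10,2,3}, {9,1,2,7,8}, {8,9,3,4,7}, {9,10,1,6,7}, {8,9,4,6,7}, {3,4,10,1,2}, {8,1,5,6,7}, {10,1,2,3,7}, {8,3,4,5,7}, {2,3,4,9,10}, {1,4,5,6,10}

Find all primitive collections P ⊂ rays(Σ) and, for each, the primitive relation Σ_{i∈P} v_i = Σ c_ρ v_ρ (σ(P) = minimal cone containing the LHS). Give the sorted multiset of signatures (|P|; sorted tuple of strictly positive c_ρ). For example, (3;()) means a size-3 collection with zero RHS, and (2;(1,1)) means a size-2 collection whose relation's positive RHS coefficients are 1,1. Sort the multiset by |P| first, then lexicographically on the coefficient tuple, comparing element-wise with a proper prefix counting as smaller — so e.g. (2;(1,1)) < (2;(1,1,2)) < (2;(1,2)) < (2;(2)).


Minimal non-faces — 8 found among 10 rays, 32 max cones:

  P={3,6}:  v_{3} + v_{6} = 0 — sig = (2;())
  P={2,5}:  v_{2} + v_{5} = v_{1} — sig = (2;(1))
  P={5,9}:  v_{5} + v_{9} = v_{6} — sig = (2;(1))
  P={8,10}:  v_{8} + v_{10} = v_{3} — sig = (2;(1))
  P={2,6}:  v_{2} + v_{6} = v_{1} + v_{9} — sig = (2;(1,1))
  P={1,3,9}:  v_{1} + v_{3} + v_{9} = v_{2} — sig = (3;(1))
  P={1,4,7}:  v_{1} + v_{4} + v_{7} = v_{6} — sig = (3;(1))
  P={2,4,7}:  v_{2} + v_{4} + v_{7} = v_{9} — sig = (3;(1))

Signatures (|P|; sorted positive RHS coefficients), sorted:
[(2;()), (2;(1)), (2;(1)), (2;(1)), (2;(1,1)), (3;(1)), (3;(1)), (3;(1))]


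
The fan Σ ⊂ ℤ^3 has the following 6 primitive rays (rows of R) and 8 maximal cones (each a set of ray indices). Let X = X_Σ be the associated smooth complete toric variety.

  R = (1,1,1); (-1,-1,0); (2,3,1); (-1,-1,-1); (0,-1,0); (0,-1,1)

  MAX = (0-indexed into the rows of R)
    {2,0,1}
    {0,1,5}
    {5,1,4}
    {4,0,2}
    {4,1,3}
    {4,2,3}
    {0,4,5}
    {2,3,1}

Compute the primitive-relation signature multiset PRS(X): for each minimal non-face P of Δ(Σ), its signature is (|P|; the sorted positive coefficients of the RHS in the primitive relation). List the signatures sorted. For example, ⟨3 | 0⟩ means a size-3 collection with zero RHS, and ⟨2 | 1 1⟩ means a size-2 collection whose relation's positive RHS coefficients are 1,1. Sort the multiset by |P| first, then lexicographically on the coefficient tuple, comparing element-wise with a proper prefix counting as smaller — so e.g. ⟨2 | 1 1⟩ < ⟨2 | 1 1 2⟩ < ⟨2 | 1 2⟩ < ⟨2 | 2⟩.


|primitive collections| = 5. Relations:

  P = {0,3}:  v_{0} + v_{3} = 0 ; sig = ⟨2 | 0⟩
  P = {3,5}:  v_{3} + v_{5} = v_{1} + v_{4} ; sig = ⟨2 | 1 1⟩
  P = {2,5}:  v_{2} + v_{5} = 2·v_{0} ; sig = ⟨2 | 2⟩
  P = {0,1,4}:  v_{0} + v_{1} + v_{4} = v_{5} ; sig = ⟨3 | 1⟩
  P = {1,2,4}:  v_{1} + v_{2} + v_{4} = v_{0} ; sig = ⟨3 | 1⟩

Hence PRS(X_Σ) =
    ⟨2 | 0⟩
    ⟨2 | 1 1⟩
    ⟨2 | 2⟩
    ⟨3 | 1⟩
    ⟨3 | 1⟩


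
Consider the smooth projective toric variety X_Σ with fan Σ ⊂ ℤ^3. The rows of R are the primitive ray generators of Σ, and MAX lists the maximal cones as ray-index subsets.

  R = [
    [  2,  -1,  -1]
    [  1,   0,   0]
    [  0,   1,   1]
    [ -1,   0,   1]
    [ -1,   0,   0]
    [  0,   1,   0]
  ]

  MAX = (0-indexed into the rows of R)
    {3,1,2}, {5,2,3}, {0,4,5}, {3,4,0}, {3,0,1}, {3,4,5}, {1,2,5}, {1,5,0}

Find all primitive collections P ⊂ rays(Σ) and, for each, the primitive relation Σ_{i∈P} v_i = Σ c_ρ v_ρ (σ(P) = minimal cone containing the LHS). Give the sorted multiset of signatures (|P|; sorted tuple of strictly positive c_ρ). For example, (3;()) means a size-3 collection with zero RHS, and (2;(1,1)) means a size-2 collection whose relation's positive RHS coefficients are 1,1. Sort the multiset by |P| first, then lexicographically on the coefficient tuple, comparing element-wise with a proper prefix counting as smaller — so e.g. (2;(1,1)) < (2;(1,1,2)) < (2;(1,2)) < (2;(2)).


|primitive collections| = 5. Relations:

  {1,4}:  v_{1} + v_{4} = 0 ; sig = (2;())
  {2,4}:  v_{2} + v_{4} = v_{3} + v_{5} ; sig = (2;(1,1))
  {0,2}:  v_{0} + v_{2} = 2·v_{1} ; sig = (2;(2))
  {0,3,5}:  v_{0} + v_{3} + v_{5} = v_{1} ; sig = (3;(1))
  {1,3,5}:  v_{1} + v_{3} + v_{5} = v_{2} ; sig = (3;(1))

Signatures (|P|; sorted positive RHS coefficients), sorted:
[(2;()), (2;(1,1)), (2;(2)), (3;(1)), (3;(1))]


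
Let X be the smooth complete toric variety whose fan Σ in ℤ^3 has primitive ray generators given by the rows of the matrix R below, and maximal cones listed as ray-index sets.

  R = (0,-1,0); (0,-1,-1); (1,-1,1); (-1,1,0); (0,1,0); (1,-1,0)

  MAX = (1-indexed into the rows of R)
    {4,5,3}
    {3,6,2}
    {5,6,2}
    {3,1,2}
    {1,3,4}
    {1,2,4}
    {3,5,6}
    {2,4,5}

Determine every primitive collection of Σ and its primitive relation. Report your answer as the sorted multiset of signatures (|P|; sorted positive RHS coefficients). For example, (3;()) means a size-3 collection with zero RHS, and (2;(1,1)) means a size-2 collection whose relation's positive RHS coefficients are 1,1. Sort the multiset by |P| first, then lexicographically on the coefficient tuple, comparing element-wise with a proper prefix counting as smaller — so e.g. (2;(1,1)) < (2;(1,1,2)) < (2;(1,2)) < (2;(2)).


|primitive collections| = 5. Relations:

  P = {1,5}:  v_{1} + v_{5} = 0  ⇒ sig = (2;())
  P = {4,6}:  v_{4} + v_{6} = 0  ⇒ sig = (2;())
  P = {1,6}:  v_{1} + v_{6} = v_{2} + v_{3}  ⇒ sig = (2;(1,1))
  P = {2,3,4}:  v_{2} + v_{3} + v_{4} = v_{1}  ⇒ sig = (3;(1))
  P = {2,3,5}:  v_{2} + v_{3} + v_{5} = v_{6}  ⇒ sig = (3;(1))

Sorted signature multiset PRS(X):
[(2;()), (2;()), (2;(1,1)), (3;(1)), (3;(1))]


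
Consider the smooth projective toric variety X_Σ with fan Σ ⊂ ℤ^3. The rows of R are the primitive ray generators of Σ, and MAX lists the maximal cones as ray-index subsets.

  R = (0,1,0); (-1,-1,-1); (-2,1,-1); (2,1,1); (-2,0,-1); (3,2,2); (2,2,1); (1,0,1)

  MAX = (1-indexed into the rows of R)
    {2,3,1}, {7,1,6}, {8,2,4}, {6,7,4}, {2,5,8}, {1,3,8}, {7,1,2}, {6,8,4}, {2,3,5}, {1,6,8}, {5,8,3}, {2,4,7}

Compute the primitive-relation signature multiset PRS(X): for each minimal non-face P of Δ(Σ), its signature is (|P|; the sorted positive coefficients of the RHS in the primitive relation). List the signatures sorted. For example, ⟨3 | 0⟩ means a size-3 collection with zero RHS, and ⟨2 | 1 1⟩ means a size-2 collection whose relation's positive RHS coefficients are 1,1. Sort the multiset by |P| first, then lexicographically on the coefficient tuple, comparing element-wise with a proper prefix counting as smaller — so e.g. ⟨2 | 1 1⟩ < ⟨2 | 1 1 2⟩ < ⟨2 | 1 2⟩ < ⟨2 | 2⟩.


12 minimal non-faces of Δ(Σ) (on 8 rays):

  {1,4}:  v_{1} + v_{4} = v_{7} — sig = ⟨2 | 1⟩
  {1,5}:  v_{1} + v_{5} = v_{3} — sig = ⟨2 | 1⟩
  {2,6}:  v_{2} + v_{6} = v_{4} — sig = ⟨2 | 1⟩
  {4,5}:  v_{4} + v_{5} = v_{1} — sig = ⟨2 | 1⟩
  {7,8}:  v_{7} + v_{8} = v_{6} — sig = ⟨2 | 1⟩
  {5,6}:  v_{5} + v_{6} = 2·v_{1} + v_{8} — sig = ⟨2 | 1 2⟩
  {3,6}:  v_{3} + v_{6} = 3·v_{1} + v_{8} — sig = ⟨2 | 1 3⟩
  {3,4}:  v_{3} + v_{4} = 2·v_{1} — sig = ⟨2 | 2⟩
  {5,7}:  v_{5} + v_{7} = 2·v_{1} — sig = ⟨2 | 2⟩
  {3,7}:  v_{3} + v_{7} = 3·v_{1} — sig = ⟨2 | 3⟩
  {1,2,8}:  v_{1} + v_{2} + v_{8} = 0 — sig = ⟨3 | 0⟩
  {2,3,8}:  v_{2} + v_{3} + v_{8} = v_{5} — sig = ⟨3 | 1⟩

Sorted signature multiset PRS(X):
[⟨2 | 1⟩, ⟨2 | 1⟩, ⟨2 | 1⟩, ⟨2 | 1⟩, ⟨2 | 1⟩, ⟨2 | 1 2⟩, ⟨2 | 1 3⟩, ⟨2 | 2⟩, ⟨2 | 2⟩, ⟨2 | 3⟩, ⟨3 | 0⟩, ⟨3 | 1⟩]


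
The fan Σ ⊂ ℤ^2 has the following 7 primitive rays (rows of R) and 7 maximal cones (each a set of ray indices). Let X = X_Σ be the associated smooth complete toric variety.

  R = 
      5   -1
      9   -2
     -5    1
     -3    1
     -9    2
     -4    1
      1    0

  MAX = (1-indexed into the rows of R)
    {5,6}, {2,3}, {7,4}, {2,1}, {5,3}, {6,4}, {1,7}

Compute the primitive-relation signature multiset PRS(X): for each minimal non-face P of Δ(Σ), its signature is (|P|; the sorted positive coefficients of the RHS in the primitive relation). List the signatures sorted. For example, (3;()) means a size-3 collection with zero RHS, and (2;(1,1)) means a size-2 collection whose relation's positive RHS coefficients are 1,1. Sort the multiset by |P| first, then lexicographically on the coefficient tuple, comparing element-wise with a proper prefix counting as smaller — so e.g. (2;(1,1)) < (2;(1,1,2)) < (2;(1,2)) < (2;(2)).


The 14 primitive collections of Σ (r=7, n=2):

  P={1,3}:  v_{1} + v_{3} = 0  →  sig = (2;())
  P={2,5}:  v_{2} + v_{5} = 0  →  sig = (2;())
  P={1,5}:  v_{1} + v_{5} = v_{6}  →  sig = (2;(1))
  P={1,6}:  v_{1} + v_{6} = v_{7}  →  sig = (2;(1))
  P={2,6}:  v_{2} + v_{6} = v_{1}  →  sig = (2;(1))
  P={3,6}:  v_{3} + v_{6} = v_{5}  →  sig = (2;(1))
  P={3,7}:  v_{3} + v_{7} = v_{6}  →  sig = (2;(1))
  P={6,7}:  v_{6} + v_{7} = v_{4}  →  sig = (2;(1))
  P={2,4}:  v_{2} + v_{4} = v_{1} + v_{7}  →  sig = (2;(1,1))
  P={1,4}:  v_{1} + v_{4} = 2·v_{7}  →  sig = (2;(2))
  P={2,7}:  v_{2} + v_{7} = 2·v_{1}  →  sig = (2;(2))
  P={3,4}:  v_{3} + v_{4} = 2·v_{6}  →  sig = (2;(2))
  P={5,7}:  v_{5} + v_{7} = 2·v_{6}  →  sig = (2;(2))
  P={4,5}:  v_{4} + v_{5} = 3·v_{6}  →  sig = (2;(3))

Signatures (|P|; sorted positive RHS coefficients), sorted:
    |P|=2: 14 collections, coeffs (), (), (1), (1), (1), (1), (1), (1), (1,1), (2), (2), (2), (2), (3)


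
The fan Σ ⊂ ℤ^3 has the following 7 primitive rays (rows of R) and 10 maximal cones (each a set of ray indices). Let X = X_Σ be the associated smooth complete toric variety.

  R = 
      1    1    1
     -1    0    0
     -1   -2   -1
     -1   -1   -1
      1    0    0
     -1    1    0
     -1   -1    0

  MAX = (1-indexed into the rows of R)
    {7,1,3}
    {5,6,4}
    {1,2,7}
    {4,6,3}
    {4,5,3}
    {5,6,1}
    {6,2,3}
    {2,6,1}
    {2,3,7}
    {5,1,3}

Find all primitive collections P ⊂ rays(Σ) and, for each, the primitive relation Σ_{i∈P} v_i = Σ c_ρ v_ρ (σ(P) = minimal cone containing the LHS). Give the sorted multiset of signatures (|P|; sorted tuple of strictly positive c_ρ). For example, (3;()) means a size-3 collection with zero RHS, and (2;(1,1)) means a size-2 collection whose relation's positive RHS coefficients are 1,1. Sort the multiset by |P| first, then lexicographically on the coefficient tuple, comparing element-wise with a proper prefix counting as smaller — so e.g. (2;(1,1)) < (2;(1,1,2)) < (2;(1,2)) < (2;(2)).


9 minimal non-faces of Δ(Σ) (on 7 rays):

  • {1,4}:  v_{1} + v_{4} = 0  →  sig = (2;())
  • {2,5}:  v_{2} + v_{5} = 0  →  sig = (2;())
  • {2,4}:  v_{2} + v_{4} = v_{3} + v_{6}  →  sig = (2;(1,1))
  • {4,7}:  v_{4} + v_{7} = v_{2} + v_{3}  →  sig = (2;(1,1))
  • {5,7}:  v_{5} + v_{7} = v_{1} + v_{3}  →  sig = (2;(1,1))
  • {6,7}:  v_{6} + v_{7} = 2·v_{2}  →  sig = (2;(2))
  • {1,2,3}:  v_{1} + v_{2} + v_{3} = v_{7}  →  sig = (3;(1))
  • {1,3,6}:  v_{1} + v_{3} + v_{6} = v_{2}  →  sig = (3;(1))
  • {3,5,6}:  v_{3} + v_{5} + v_{6} = v_{4}  →  sig = (3;(1))

Hence PRS(X_Σ) =
{ (2;()) ×2,  (2;(1,1)) ×3,  (2;(2)),  (3;(1)) ×3 }


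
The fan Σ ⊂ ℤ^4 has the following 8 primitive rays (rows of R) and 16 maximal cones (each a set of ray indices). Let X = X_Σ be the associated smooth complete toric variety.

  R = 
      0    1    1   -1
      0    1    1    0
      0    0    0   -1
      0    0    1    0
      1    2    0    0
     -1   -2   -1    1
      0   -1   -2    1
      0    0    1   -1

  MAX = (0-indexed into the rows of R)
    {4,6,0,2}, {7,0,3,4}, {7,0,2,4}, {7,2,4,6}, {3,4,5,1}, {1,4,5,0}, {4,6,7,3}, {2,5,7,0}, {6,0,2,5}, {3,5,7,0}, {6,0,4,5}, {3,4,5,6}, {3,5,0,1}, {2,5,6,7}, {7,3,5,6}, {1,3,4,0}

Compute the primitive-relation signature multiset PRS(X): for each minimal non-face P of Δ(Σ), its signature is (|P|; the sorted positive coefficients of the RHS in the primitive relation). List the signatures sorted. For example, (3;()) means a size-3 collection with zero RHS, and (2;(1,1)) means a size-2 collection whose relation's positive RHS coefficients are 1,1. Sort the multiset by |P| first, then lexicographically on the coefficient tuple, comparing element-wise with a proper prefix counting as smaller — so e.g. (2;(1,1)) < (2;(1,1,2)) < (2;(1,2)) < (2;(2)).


Σ has 9 primitive collections:

  {1,2}:  v_{1} + v_{2} = v_{0} ; sig = (2;(1))
  {2,3}:  v_{2} + v_{3} = v_{7} ; sig = (2;(1))
  {1,6}:  v_{1} + v_{6} = v_{4} + v_{5} ; sig = (2;(1,1))
  {1,7}:  v_{1} + v_{7} = v_{0} + v_{3} ; sig = (2;(1,1))
  {0,3,6}:  v_{0} + v_{3} + v_{6} = 0 ; sig = (3;())
  {4,5,7}:  v_{4} + v_{5} + v_{7} = 0 ; sig = (3;())
  {0,6,7}:  v_{0} + v_{6} + v_{7} = v_{2} ; sig = (3;(1))
  {2,4,5}:  v_{2} + v_{4} + v_{5} = v_{0} + v_{6} ; sig = (3;(1,1))
  {0,3,4,5}:  v_{0} + v_{3} + v_{4} + v_{5} = v_{1} ; sig = (4;(1))

so the primitive-relation signature multiset is
    (2;(1))
    (2;(1))
    (2;(1,1))
    (2;(1,1))
    (3;())
    (3;())
    (3;(1))
    (3;(1,1))
    (4;(1))


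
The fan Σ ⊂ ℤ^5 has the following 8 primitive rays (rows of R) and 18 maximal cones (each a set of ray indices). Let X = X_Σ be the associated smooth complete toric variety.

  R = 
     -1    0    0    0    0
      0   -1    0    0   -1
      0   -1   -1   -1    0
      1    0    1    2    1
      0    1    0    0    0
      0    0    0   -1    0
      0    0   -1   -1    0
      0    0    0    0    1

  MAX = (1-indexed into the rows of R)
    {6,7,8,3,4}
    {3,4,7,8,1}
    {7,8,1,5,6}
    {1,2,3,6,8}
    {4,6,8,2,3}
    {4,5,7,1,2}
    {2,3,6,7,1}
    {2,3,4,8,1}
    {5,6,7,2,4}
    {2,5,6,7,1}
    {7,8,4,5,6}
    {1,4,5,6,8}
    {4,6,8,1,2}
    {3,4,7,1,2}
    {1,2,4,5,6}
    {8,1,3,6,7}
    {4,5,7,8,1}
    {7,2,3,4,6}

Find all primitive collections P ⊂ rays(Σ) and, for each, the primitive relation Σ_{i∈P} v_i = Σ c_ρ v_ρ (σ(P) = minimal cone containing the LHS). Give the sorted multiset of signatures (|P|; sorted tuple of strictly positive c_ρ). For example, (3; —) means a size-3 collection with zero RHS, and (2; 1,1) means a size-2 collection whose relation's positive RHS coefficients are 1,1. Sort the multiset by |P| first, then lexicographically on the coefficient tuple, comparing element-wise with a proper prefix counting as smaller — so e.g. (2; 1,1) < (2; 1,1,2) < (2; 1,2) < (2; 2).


Minimal non-faces — 5 found among 8 rays, 18 max cones:

  P={3,5}:  v_{3} + v_{5} = v_{7} ; sig = (2; 1)
  P={2,5,8}:  v_{2} + v_{5} + v_{8} = 0 ; sig = (3; —)
  P={2,7,8}:  v_{2} + v_{7} + v_{8} = v_{3} ; sig = (3; 1)
  P={1,4,6,7}:  v_{1} + v_{4} + v_{6} + v_{7} = v_{8} ; sig = (4; 1)
  P={1,3,4,6}:  v_{1} + v_{3} + v_{4} + v_{6} = v_{2} + 2·v_{8} ; sig = (4; 1,2)

so the primitive-relation signature multiset is
{ (2; 1),  (3; —),  (3; 1),  (4; 1),  (4; 1,2) }


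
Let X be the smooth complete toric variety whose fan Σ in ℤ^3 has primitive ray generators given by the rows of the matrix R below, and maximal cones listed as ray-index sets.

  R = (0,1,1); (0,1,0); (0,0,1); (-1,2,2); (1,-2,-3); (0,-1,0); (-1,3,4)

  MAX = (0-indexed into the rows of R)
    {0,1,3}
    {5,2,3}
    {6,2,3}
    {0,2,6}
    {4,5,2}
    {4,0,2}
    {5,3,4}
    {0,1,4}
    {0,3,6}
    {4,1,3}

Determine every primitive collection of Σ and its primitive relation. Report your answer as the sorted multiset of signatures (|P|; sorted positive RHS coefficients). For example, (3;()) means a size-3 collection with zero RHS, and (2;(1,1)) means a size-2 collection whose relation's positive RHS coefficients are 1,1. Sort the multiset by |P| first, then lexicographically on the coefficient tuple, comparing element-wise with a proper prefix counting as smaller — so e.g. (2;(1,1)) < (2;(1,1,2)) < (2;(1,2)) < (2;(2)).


Primitive collections (9):

  {1,5}:  v_{1} + v_{5} = 0  ⇒ sig = (2;())
  {0,5}:  v_{0} + v_{5} = v_{2}  ⇒ sig = (2;(1))
  {1,2}:  v_{1} + v_{2} = v_{0}  ⇒ sig = (2;(1))
  {4,6}:  v_{4} + v_{6} = v_{0}  ⇒ sig = (2;(1))
  {1,6}:  v_{1} + v_{6} = 2·v_{0} + v_{3}  ⇒ sig = (2;(1,2))
  {5,6}:  v_{5} + v_{6} = 2·v_{2} + v_{3}  ⇒ sig = (2;(1,2))
  {2,3,4}:  v_{2} + v_{3} + v_{4} = 0  ⇒ sig = (3;())
  {0,2,3}:  v_{0} + v_{2} + v_{3} = v_{6}  ⇒ sig = (3;(1))
  {0,3,4}:  v_{0} + v_{3} + v_{4} = v_{1}  ⇒ sig = (3;(1))

so the primitive-relation signature multiset is
[(2;()), (2;(1)), (2;(1)), (2;(1)), (2;(1,2)), (2;(1,2)), (3;()), (3;(1)), (3;(1))]


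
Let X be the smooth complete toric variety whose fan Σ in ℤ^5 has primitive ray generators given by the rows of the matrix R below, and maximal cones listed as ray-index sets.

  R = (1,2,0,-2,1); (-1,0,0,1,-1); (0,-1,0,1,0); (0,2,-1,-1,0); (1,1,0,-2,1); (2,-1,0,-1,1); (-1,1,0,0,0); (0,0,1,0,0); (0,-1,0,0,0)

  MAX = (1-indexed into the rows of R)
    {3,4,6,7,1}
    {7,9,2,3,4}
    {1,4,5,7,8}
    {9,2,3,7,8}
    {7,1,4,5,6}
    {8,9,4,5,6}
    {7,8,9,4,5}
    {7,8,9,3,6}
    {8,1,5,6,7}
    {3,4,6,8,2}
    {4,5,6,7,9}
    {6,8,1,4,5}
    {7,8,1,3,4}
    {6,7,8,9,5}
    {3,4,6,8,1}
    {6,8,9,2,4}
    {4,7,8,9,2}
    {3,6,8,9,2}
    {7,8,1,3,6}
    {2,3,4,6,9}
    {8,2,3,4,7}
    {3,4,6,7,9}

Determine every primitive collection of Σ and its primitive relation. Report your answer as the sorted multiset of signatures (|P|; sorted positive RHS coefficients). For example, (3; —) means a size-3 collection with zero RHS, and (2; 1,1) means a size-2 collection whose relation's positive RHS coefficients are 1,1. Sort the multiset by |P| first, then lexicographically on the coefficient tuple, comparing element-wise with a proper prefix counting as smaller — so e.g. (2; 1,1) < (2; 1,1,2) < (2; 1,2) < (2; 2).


Minimal non-faces — 7 found among 9 rays, 22 max cones:

  P={1,9}:  v_{1} + v_{9} = v_{5}  ⇒ sig = (2; 1)
  P={1,2}:  v_{1} + v_{2} = v_{4} + v_{8}  ⇒ sig = (2; 1,1)
  P={3,5}:  v_{3} + v_{5} = v_{6} + v_{7}  ⇒ sig = (2; 1,1)
  P={2,5}:  v_{2} + v_{5} = v_{4} + v_{8} + v_{9}  ⇒ sig = (2; 1,1,1)
  P={2,6,7}:  v_{2} + v_{6} + v_{7} = 0  ⇒ sig = (3; —)
  P={3,4,8,9}:  v_{3} + v_{4} + v_{8} + v_{9} = 0  ⇒ sig = (4; —)
  P={4,6,7,8}:  v_{4} + v_{6} + v_{7} + v_{8} = v_{1}  ⇒ sig = (4; 1)

Sorted signature multiset PRS(X):
    (2; 1)
    (2; 1,1)
    (2; 1,1)
    (2; 1,1,1)
    (3; —)
    (4; —)
    (4; 1)


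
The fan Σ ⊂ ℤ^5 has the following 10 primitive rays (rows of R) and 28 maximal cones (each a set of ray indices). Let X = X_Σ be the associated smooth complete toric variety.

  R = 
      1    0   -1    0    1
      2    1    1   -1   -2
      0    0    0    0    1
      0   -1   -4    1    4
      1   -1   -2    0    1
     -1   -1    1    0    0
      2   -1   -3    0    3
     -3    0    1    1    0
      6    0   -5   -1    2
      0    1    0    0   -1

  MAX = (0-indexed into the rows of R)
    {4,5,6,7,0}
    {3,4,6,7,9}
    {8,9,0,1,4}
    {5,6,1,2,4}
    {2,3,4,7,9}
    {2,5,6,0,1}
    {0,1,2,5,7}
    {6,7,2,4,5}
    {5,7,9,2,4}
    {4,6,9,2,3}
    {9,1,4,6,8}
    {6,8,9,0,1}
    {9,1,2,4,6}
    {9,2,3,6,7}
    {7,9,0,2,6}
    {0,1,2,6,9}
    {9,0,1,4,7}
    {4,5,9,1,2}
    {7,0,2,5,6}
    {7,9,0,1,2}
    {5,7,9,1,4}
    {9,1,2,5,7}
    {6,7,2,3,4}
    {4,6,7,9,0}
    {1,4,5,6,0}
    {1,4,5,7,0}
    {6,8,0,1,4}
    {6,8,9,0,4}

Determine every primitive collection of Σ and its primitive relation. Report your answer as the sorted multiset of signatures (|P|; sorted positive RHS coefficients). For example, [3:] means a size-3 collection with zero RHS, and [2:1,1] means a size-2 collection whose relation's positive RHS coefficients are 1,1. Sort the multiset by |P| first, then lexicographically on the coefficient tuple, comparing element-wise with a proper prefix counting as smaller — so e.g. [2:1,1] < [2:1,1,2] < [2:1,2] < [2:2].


Δ(Σ) — 10 vertices, 14 min non-faces:

  • {1,3}:  v_{1} + v_{3} = v_{6} + v_{9}  ⇒ sig = [2:1,1]
  • {5,8}:  v_{5} + v_{8} = v_{1} + v_{4} + v_{6}  ⇒ sig = [2:1,1,1]
  • {0,3}:  v_{0} + v_{3} = 2·v_{6} + v_{7} + v_{9}  ⇒ sig = [2:1,1,2]
  • {2,8}:  v_{2} + v_{8} = v_{1} + 2·v_{6} + v_{9}  ⇒ sig = [2:1,1,2]
  • {7,8}:  v_{7} + v_{8} = 2·v_{0} + v_{4} + v_{9}  ⇒ sig = [2:1,1,2]
  • {3,8}:  v_{3} + v_{8} = v_{0} + v_{4} + 2·v_{6} + 2·v_{9}  ⇒ sig = [2:1,1,2,2]
  • {3,5}:  v_{3} + v_{5} = 2·v_{2} + 2·v_{4} + v_{7}  ⇒ sig = [2:1,2,2]
  • {0,5,9}:  v_{0} + v_{5} + v_{9} = 0  ⇒ sig = [3:]
  • {0,2,4}:  v_{0} + v_{2} + v_{4} = v_{6}  ⇒ sig = [3:1]
  • {1,6,7}:  v_{1} + v_{6} + v_{7} = v_{0}  ⇒ sig = [3:1]
  • {5,6,9}:  v_{5} + v_{6} + v_{9} = v_{2} + v_{4}  ⇒ sig = [3:1,1]
  • {1,2,4,7}:  v_{1} + v_{2} + v_{4} + v_{7} = 0  ⇒ sig = [4:]
  • {0,1,4,6,9}:  v_{0} + v_{1} + v_{4} + v_{6} + v_{9} = v_{8}  ⇒ sig = [5:1]
  • {2,4,6,7,9}:  v_{2} + v_{4} + v_{6} + v_{7} + v_{9} = v_{3}  ⇒ sig = [5:1]

Hence PRS(X_Σ) =
    |P|=2: 7 collections, coeffs (1,1), (1,1,1), (1,1,2), (1,1,2), (1,1,2), (1,1,2,2), (1,2,2)
    |P|=3: 4 collections, coeffs (), (1), (1), (1,1)
    |P|=4: 1 collection, coeffs ()
    |P|=5: 2 collections, coeffs (1), (1)


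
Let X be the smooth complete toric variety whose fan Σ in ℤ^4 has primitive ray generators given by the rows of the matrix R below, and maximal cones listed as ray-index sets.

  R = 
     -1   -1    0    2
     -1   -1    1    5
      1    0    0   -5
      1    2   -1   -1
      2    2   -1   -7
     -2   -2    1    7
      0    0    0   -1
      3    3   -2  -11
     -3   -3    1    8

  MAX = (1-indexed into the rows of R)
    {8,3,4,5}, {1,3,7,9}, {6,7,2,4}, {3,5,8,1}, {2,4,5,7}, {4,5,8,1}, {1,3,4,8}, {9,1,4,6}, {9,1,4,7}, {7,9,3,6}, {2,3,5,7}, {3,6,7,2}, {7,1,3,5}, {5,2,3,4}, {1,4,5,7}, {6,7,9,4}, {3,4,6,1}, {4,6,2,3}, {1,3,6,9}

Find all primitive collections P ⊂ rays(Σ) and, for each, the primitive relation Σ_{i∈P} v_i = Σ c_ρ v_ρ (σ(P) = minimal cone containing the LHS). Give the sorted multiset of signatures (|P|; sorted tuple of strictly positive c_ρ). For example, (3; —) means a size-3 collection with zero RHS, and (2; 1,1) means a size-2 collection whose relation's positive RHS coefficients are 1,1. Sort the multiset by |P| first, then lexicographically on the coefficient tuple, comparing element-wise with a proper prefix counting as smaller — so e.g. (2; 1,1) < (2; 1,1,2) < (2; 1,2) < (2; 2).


|primitive collections| = 12. Relations:

  P={5,6}:  v_{5} + v_{6} = 0 — sig = (2; —)
  P={1,2}:  v_{1} + v_{2} = v_{6} — sig = (2; 1)
  P={2,8}:  v_{2} + v_{8} = v_{3} + v_{4} — sig = (2; 1,1)
  P={5,9}:  v_{5} + v_{9} = v_{1} + v_{7} — sig = (2; 1,1)
  P={6,8}:  v_{6} + v_{8} = v_{1} + v_{3} + v_{4} — sig = (2; 1,1,1)
  P={2,9}:  v_{2} + v_{9} = 2·v_{6} + v_{7} — sig = (2; 1,2)
  P={7,8}:  v_{7} + v_{8} = v_{1} + 2·v_{5} — sig = (2; 1,2)
  P={8,9}:  v_{8} + v_{9} = 2·v_{1} + v_{5} — sig = (2; 1,2)
  P={1,6,7}:  v_{1} + v_{6} + v_{7} = v_{9} — sig = (3; 1)
  P={3,4,7}:  v_{3} + v_{4} + v_{7} = v_{5} — sig = (3; 1)
  P={3,4,9}:  v_{3} + v_{4} + v_{9} = v_{1} — sig = (3; 1)
  P={1,3,4,5}:  v_{1} + v_{3} + v_{4} + v_{5} = v_{8} — sig = (4; 1)

so the primitive-relation signature multiset is
[(2; —), (2; 1), (2; 1,1), (2; 1,1), (2; 1,1,1), (2; 1,2), (2; 1,2), (2; 1,2), (3; 1), (3; 1), (3; 1), (4; 1)]


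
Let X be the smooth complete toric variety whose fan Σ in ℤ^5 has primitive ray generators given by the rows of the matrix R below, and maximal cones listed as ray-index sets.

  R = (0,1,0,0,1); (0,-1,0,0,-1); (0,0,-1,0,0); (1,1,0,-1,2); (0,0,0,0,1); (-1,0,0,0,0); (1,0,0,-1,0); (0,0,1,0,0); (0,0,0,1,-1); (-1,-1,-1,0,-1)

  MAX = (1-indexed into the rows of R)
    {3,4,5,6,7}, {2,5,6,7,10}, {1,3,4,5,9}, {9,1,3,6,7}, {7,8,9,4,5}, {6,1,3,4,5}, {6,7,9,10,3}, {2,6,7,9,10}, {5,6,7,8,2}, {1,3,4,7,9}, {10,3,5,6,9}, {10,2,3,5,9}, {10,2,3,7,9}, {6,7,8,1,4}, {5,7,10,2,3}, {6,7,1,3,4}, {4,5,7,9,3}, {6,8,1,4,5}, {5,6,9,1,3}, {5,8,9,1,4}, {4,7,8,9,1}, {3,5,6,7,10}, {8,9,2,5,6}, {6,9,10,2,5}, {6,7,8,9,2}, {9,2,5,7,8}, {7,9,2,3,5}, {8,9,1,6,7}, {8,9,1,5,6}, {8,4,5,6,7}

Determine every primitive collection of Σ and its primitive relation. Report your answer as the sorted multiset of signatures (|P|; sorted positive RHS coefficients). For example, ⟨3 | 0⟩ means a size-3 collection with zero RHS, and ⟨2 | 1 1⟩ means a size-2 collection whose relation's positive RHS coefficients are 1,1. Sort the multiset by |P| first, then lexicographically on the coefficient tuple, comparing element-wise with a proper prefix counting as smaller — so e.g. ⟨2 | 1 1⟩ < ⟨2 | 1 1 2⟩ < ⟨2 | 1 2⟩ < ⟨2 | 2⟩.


Δ(Σ) — 10 vertices, 11 min non-faces:

  P = {1,2}:  v_{1} + v_{2} = 0  →  sig = ⟨2 | 0⟩
  P = {3,8}:  v_{3} + v_{8} = 0  →  sig = ⟨2 | 0⟩
  P = {1,10}:  v_{1} + v_{10} = v_{3} + v_{6}  →  sig = ⟨2 | 1 1⟩
  P = {2,4}:  v_{2} + v_{4} = v_{5} + v_{7}  →  sig = ⟨2 | 1 1⟩
  P = {8,10}:  v_{8} + v_{10} = v_{2} + v_{6}  →  sig = ⟨2 | 1 1⟩
  P = {4,10}:  v_{4} + v_{10} = v_{3} + v_{5} + v_{6} + v_{7}  →  sig = ⟨2 | 1 1 1 1⟩
  P = {1,5,7}:  v_{1} + v_{5} + v_{7} = v_{4}  →  sig = ⟨3 | 1⟩
  P = {2,3,6}:  v_{2} + v_{3} + v_{6} = v_{10}  →  sig = ⟨3 | 1⟩
  P = {4,6,9}:  v_{4} + v_{6} + v_{9} = v_{1}  →  sig = ⟨3 | 1⟩
  P = {5,6,7,9}:  v_{5} + v_{6} + v_{7} + v_{9} = 0  →  sig = ⟨4 | 0⟩
  P = {5,7,9,10}:  v_{5} + v_{7} + v_{9} + v_{10} = v_{2} + v_{3}  →  sig = ⟨4 | 1 1⟩

Sorted signature multiset PRS(X):
    ⟨2 | 0⟩
    ⟨2 | 0⟩
    ⟨2 | 1 1⟩
    ⟨2 | 1 1⟩
    ⟨2 | 1 1⟩
    ⟨2 | 1 1 1 1⟩
    ⟨3 | 1⟩
    ⟨3 | 1⟩
    ⟨3 | 1⟩
    ⟨4 | 0⟩
    ⟨4 | 1 1⟩


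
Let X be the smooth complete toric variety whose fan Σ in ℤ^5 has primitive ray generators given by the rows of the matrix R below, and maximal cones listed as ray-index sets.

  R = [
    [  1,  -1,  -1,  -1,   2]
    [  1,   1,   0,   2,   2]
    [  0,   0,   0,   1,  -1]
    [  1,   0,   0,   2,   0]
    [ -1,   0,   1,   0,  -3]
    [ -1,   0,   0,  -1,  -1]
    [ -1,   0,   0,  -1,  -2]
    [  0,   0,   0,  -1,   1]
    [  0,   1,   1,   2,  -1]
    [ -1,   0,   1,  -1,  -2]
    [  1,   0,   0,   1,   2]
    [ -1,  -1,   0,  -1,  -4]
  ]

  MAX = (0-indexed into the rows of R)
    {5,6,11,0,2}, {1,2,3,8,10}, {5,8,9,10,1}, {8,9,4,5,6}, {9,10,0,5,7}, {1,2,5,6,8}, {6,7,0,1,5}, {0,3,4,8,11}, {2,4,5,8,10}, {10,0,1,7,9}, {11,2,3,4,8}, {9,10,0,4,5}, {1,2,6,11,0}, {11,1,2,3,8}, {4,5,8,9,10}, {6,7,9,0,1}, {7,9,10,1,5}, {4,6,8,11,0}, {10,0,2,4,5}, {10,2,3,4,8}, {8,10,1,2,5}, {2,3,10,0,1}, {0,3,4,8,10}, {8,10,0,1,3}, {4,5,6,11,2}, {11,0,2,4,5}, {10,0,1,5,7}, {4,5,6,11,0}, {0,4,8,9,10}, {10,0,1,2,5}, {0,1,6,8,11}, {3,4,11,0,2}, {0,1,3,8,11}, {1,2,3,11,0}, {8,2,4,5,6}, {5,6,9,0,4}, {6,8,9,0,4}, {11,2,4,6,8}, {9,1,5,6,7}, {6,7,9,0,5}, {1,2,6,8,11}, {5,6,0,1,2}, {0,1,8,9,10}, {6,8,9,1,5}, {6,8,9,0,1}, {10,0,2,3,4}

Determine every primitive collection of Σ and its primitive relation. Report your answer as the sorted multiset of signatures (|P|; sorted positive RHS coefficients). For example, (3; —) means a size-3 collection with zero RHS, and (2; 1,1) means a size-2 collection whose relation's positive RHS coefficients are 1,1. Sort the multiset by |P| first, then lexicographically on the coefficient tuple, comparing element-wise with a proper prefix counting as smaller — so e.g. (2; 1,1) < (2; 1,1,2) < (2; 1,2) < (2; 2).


19 minimal non-faces of Δ(Σ) (on 12 rays):

  P={2,7}:  v_{2} + v_{7} = 0 — sig = (2; —)
  P={6,10}:  v_{6} + v_{10} = 0 — sig = (2; —)
  P={1,4}:  v_{1} + v_{4} = v_{8} — sig = (2; 1)
  P={2,9}:  v_{2} + v_{9} = v_{4} — sig = (2; 1)
  P={3,5}:  v_{3} + v_{5} = v_{2} — sig = (2; 1)
  P={4,7}:  v_{4} + v_{7} = v_{9} — sig = (2; 1)
  P={3,6}:  v_{3} + v_{6} = v_{1} + v_{11} — sig = (2; 1,1)
  P={3,7}:  v_{3} + v_{7} = v_{0} + v_{8} — sig = (2; 1,1)
  P={7,8}:  v_{7} + v_{8} = v_{1} + v_{9} — sig = (2; 1,1)
  P={3,9}:  v_{3} + v_{9} = v_{0} + v_{4} + v_{8} — sig = (2; 1,1,1)
  P={7,11}:  v_{7} + v_{11} = v_{0} + v_{4} + v_{6} — sig = (2; 1,1,1)
  P={10,11}:  v_{10} + v_{11} = v_{0} + v_{2} + v_{4} — sig = (2; 1,1,1)
  P={9,11}:  v_{9} + v_{11} = v_{0} + 2·v_{4} + v_{6} — sig = (2; 1,1,2)
  P={0,5,8}:  v_{0} + v_{5} + v_{8} = 0 — sig = (3; —)
  P={0,2,8}:  v_{0} + v_{2} + v_{8} = v_{3} — sig = (3; 1)
  P={1,5,11}:  v_{1} + v_{5} + v_{11} = v_{2} + v_{6} — sig = (3; 1,1)
  P={5,8,11}:  v_{5} + v_{8} + v_{11} = v_{2} + v_{4} + v_{6} — sig = (3; 1,1,1)
  P={0,1,5,9}:  v_{0} + v_{1} + v_{5} + v_{9} = v_{7} — sig = (4; 1)
  P={0,2,4,6}:  v_{0} + v_{2} + v_{4} + v_{6} = v_{11} — sig = (4; 1)

Signatures (|P|; sorted positive RHS coefficients), sorted:
    (2; —)
    (2; —)
    (2; 1)
    (2; 1)
    (2; 1)
    (2; 1)
    (2; 1,1)
    (2; 1,1)
    (2; 1,1)
    (2; 1,1,1)
    (2; 1,1,1)
    (2; 1,1,1)
    (2; 1,1,2)
    (3; —)
    (3; 1)
    (3; 1,1)
    (3; 1,1,1)
    (4; 1)
    (4; 1)


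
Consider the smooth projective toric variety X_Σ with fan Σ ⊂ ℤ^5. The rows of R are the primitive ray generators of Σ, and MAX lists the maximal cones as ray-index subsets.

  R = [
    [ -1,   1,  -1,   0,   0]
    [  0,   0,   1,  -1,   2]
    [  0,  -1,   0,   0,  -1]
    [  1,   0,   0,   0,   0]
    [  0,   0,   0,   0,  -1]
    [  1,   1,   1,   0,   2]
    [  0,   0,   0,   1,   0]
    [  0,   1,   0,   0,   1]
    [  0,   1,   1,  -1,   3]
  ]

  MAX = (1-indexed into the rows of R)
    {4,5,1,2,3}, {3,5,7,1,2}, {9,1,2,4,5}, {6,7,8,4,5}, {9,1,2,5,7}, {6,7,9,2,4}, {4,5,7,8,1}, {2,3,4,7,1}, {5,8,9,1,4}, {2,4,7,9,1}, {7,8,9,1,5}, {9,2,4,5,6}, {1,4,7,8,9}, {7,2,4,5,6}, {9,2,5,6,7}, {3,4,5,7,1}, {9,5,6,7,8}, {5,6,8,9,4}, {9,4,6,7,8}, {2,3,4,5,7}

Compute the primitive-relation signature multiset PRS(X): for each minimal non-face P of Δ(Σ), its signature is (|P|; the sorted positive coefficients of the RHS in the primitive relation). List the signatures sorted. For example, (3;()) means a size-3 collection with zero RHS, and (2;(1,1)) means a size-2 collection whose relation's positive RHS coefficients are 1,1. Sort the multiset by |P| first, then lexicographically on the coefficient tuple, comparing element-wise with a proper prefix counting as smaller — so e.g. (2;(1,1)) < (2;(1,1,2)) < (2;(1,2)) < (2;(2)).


Primitive collections (7):

  P = {3,8}:  v_{3} + v_{8} = 0  ⟹  sig = (2;())
  P = {2,8}:  v_{2} + v_{8} = v_{9}  ⟹  sig = (2;(1))
  P = {3,9}:  v_{3} + v_{9} = v_{2}  ⟹  sig = (2;(1))
  P = {3,6}:  v_{3} + v_{6} = v_{2} + v_{4} + v_{5} + v_{7}  ⟹  sig = (2;(1,1,1,1))
  P = {1,6}:  v_{1} + v_{6} = 2·v_{8}  ⟹  sig = (2;(2))
  P = {4,5,7,9}:  v_{4} + v_{5} + v_{7} + v_{9} = v_{6}  ⟹  sig = (4;(1))
  P = {1,2,4,5,7}:  v_{1} + v_{2} + v_{4} + v_{5} + v_{7} = v_{8}  ⟹  sig = (5;(1))

Hence PRS(X_Σ) =
    (2;())
    (2;(1))
    (2;(1))
    (2;(1,1,1,1))
    (2;(2))
    (4;(1))
    (5;(1))


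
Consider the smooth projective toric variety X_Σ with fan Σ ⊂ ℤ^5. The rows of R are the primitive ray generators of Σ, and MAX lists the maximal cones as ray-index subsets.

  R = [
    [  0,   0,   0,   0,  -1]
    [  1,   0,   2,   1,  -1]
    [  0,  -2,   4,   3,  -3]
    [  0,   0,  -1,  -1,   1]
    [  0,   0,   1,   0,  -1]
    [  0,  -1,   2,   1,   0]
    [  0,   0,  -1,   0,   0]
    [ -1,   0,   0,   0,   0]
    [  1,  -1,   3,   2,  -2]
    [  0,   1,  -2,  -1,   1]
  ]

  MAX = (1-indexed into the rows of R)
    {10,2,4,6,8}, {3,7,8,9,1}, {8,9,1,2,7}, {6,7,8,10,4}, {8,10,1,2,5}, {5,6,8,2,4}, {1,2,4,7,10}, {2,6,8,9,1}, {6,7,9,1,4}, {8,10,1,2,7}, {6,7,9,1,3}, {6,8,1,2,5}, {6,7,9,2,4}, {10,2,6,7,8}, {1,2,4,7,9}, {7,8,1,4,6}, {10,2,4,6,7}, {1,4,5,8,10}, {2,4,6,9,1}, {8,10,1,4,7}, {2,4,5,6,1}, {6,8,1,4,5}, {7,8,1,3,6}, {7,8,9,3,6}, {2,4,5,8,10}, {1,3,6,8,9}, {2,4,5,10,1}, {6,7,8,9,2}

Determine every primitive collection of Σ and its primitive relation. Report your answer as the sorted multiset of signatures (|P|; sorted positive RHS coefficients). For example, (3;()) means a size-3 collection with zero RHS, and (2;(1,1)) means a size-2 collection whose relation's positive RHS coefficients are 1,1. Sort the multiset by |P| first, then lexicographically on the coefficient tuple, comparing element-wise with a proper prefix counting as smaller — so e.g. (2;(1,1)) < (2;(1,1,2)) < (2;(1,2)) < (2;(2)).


Δ(Σ) — 10 vertices, 14 min non-faces:

  • {5,7}:  v_{5} + v_{7} = v_{1}  ⟹  sig = (2;(1))
  • {9,10}:  v_{9} + v_{10} = v_{2} + v_{7}  ⟹  sig = (2;(1,1))
  • {3,10}:  v_{3} + v_{10} = v_{7} + v_{8} + v_{9}  ⟹  sig = (2;(1,1,1))
  • {3,5}:  v_{3} + v_{5} = 2·v_{1} + v_{6} + v_{8} + v_{9}  ⟹  sig = (2;(1,1,1,2))
  • {5,9}:  v_{5} + v_{9} = 2·v_{1} + v_{2} + v_{6}  ⟹  sig = (2;(1,1,2))
  • {2,3}:  v_{2} + v_{3} = v_{8} + 2·v_{9}  ⟹  sig = (2;(1,2))
  • {3,4}:  v_{3} + v_{4} = 2·v_{1} + 2·v_{6} + v_{7}  ⟹  sig = (2;(1,2,2))
  • {1,6,10}:  v_{1} + v_{6} + v_{10} = 0  ⟹  sig = (3;())
  • {4,8,9}:  v_{4} + v_{8} + v_{9} = v_{1} + v_{6}  ⟹  sig = (3;(1,1))
  • {5,6,10}:  v_{5} + v_{6} + v_{10} = v_{2} + v_{4} + v_{8}  ⟹  sig = (3;(1,1,1))
  • {2,4,7,8}:  v_{2} + v_{4} + v_{7} + v_{8} = 0  ⟹  sig = (4;())
  • {1,2,4,8}:  v_{1} + v_{2} + v_{4} + v_{8} = v_{5}  ⟹  sig = (4;(1))
  • {1,2,6,7}:  v_{1} + v_{2} + v_{6} + v_{7} = v_{9}  ⟹  sig = (4;(1))
  • {1,6,7,8,9}:  v_{1} + v_{6} + v_{7} + v_{8} + v_{9} = v_{3}  ⟹  sig = (5;(1))

Signatures (|P|; sorted positive RHS coefficients), sorted:
[(2;(1)), (2;(1,1)), (2;(1,1,1)), (2;(1,1,1,2)), (2;(1,1,2)), (2;(1,2)), (2;(1,2,2)), (3;()), (3;(1,1)), (3;(1,1,1)), (4;()), (4;(1)), (4;(1)), (5;(1))]


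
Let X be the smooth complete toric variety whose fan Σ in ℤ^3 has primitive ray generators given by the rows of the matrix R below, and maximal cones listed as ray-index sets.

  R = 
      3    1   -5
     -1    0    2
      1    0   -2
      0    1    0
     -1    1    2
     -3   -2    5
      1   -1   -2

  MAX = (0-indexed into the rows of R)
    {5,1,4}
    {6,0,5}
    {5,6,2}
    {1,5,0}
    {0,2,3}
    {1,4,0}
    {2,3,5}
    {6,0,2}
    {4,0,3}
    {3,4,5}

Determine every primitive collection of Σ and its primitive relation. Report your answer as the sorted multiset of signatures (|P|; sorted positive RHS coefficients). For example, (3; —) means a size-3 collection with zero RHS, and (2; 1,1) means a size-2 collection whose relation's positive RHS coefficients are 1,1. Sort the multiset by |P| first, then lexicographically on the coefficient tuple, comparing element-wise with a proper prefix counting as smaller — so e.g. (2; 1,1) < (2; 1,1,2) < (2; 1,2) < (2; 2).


The 9 primitive collections of Σ (r=7, n=3):

  • {1,2}:  v_{1} + v_{2} = 0  ⟹  sig = (2; —)
  • {4,6}:  v_{4} + v_{6} = 0  ⟹  sig = (2; —)
  • {1,3}:  v_{1} + v_{3} = v_{4}  ⟹  sig = (2; 1)
  • {2,4}:  v_{2} + v_{4} = v_{3}  ⟹  sig = (2; 1)
  • {3,6}:  v_{3} + v_{6} = v_{2}  ⟹  sig = (2; 1)
  • {1,6}:  v_{1} + v_{6} = v_{0} + v_{5}  ⟹  sig = (2; 1,1)
  • {0,3,5}:  v_{0} + v_{3} + v_{5} = 0  ⟹  sig = (3; —)
  • {0,2,5}:  v_{0} + v_{2} + v_{5} = v_{6}  ⟹  sig = (3; 1)
  • {0,4,5}:  v_{0} + v_{4} + v_{5} = v_{1}  ⟹  sig = (3; 1)

Hence PRS(X_Σ) =
    (2; —)
    (2; —)
    (2; 1)
    (2; 1)
    (2; 1)
    (2; 1,1)
    (3; —)
    (3; 1)
    (3; 1)


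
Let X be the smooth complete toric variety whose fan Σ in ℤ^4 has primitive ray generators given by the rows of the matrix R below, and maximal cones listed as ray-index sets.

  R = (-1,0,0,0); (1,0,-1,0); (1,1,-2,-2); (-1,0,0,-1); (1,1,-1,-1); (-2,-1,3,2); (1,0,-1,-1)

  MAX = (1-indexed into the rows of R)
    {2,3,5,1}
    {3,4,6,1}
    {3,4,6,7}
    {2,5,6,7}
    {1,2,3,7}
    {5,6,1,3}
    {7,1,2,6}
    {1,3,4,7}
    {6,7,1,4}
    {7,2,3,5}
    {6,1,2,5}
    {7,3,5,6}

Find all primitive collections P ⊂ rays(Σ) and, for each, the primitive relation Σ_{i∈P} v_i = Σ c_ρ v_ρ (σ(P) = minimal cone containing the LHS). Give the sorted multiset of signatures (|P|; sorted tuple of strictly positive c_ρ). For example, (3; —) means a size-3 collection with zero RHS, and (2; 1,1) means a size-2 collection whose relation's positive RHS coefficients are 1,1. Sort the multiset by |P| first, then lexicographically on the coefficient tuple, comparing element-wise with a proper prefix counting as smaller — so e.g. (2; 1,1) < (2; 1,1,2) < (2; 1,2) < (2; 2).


Primitive collections (5):

  {2,4}:  v_{2} + v_{4} = v_{1} + v_{7} — sig = (2; 1,1)
  {4,5}:  v_{4} + v_{5} = 2·v_{3} + v_{6} — sig = (2; 1,2)
  {2,3,6}:  v_{2} + v_{3} + v_{6} = 0 — sig = (3; —)
  {1,5,7}:  v_{1} + v_{5} + v_{7} = v_{3} — sig = (3; 1)
  {1,3,6,7}:  v_{1} + v_{3} + v_{6} + v_{7} = v_{4} — sig = (4; 1)

Signatures (|P|; sorted positive RHS coefficients), sorted:
    |P|=2: 2 collections, coeffs (1,1), (1,2)
    |P|=3: 2 collections, coeffs (), (1)
    |P|=4: 1 collection, coeffs (1)


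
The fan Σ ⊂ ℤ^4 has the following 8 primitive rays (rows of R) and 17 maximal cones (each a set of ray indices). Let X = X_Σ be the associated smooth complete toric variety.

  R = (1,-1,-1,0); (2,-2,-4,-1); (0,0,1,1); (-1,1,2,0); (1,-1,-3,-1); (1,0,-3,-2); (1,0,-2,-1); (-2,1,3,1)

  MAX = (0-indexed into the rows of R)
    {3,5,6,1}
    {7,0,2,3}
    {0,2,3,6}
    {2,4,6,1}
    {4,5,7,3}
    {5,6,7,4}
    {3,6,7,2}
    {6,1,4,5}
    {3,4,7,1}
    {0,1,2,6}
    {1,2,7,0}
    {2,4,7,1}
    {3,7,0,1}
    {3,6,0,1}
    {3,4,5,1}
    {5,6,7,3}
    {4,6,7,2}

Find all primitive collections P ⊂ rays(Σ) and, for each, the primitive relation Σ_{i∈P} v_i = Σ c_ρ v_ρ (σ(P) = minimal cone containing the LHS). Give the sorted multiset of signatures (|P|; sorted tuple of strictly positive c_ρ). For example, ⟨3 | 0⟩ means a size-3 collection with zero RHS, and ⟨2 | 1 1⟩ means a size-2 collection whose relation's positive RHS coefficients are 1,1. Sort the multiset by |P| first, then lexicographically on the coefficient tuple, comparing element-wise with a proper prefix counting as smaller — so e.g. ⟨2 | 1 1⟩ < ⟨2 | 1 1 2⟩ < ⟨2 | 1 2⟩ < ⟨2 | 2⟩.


|primitive collections| = 9. Relations:

  P = {0,4}:  v_{0} + v_{4} = v_{1}  ⇒ sig = ⟨2 | 1⟩
  P = {2,5}:  v_{2} + v_{5} = v_{6}  ⇒ sig = ⟨2 | 1⟩
  P = {0,5}:  v_{0} + v_{5} = v_{1} + v_{3} + v_{6}  ⇒ sig = ⟨2 | 1 1 1⟩
  P = {0,6,7}:  v_{0} + v_{6} + v_{7} = 0  ⇒ sig = ⟨3 | 0⟩
  P = {2,3,4}:  v_{2} + v_{3} + v_{4} = 0  ⇒ sig = ⟨3 | 0⟩
  P = {1,2,3}:  v_{1} + v_{2} + v_{3} = v_{0}  ⇒ sig = ⟨3 | 1⟩
  P = {1,6,7}:  v_{1} + v_{6} + v_{7} = v_{4}  ⇒ sig = ⟨3 | 1⟩
  P = {3,4,6}:  v_{3} + v_{4} + v_{6} = v_{5}  ⇒ sig = ⟨3 | 1⟩
  P = {1,5,7}:  v_{1} + v_{5} + v_{7} = v_{3} + 2·v_{4}  ⇒ sig = ⟨3 | 1 2⟩

so the primitive-relation signature multiset is
    |P|=2: 3 collections, coeffs (1), (1), (1,1,1)
    |P|=3: 6 collections, coeffs (), (), (1), (1), (1), (1,2)


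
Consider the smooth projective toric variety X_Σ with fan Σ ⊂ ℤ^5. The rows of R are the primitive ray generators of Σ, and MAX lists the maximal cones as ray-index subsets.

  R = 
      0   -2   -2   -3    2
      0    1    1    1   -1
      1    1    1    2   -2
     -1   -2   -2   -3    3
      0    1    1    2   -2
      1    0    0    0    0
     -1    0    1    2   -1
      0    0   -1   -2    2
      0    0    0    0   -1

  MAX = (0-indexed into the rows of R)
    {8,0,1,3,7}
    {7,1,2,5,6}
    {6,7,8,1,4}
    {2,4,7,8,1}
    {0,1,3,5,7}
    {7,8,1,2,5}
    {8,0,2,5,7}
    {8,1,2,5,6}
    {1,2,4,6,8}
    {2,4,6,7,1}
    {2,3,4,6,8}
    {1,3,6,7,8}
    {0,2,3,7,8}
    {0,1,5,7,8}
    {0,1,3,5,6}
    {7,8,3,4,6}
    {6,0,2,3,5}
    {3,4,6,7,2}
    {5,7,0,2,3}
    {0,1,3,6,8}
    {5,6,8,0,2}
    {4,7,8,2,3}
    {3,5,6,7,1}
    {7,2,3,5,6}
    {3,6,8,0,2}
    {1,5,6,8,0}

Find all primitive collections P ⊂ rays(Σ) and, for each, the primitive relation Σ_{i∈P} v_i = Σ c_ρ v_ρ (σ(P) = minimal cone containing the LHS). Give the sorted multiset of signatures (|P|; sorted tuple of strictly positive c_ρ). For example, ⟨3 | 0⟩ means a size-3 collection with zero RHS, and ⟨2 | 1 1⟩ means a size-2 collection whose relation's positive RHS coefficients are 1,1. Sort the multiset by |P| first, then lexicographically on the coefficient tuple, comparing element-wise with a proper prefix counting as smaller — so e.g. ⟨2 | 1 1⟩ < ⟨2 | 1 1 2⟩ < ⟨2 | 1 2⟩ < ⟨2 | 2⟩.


|primitive collections| = 9. Relations:

  {4,5}:  v_{4} + v_{5} = v_{2}  ⟹  sig = ⟨2 | 1⟩
  {0,4}:  v_{0} + v_{4} = v_{2} + v_{3} + v_{8}  ⟹  sig = ⟨2 | 1 1 1⟩
  {1,2,3}:  v_{1} + v_{2} + v_{3} = 0  ⟹  sig = ⟨3 | 0⟩
  {0,6,7}:  v_{0} + v_{6} + v_{7} = v_{3}  ⟹  sig = ⟨3 | 1⟩
  {3,5,8}:  v_{3} + v_{5} + v_{8} = v_{0}  ⟹  sig = ⟨3 | 1⟩
  {0,1,2}:  v_{0} + v_{1} + v_{2} = v_{5} + v_{8}  ⟹  sig = ⟨3 | 1 1⟩
  {1,3,4}:  v_{1} + v_{3} + v_{4} = v_{6} + v_{7} + v_{8}  ⟹  sig = ⟨3 | 1 1 1⟩
  {5,6,7,8}:  v_{5} + v_{6} + v_{7} + v_{8} = 0  ⟹  sig = ⟨4 | 0⟩
  {2,6,7,8}:  v_{2} + v_{6} + v_{7} + v_{8} = v_{4}  ⟹  sig = ⟨4 | 1⟩

Hence PRS(X_Σ) =
[⟨2 | 1⟩, ⟨2 | 1 1 1⟩, ⟨3 | 0⟩, ⟨3 | 1⟩, ⟨3 | 1⟩, ⟨3 | 1 1⟩, ⟨3 | 1 1 1⟩, ⟨4 | 0⟩, ⟨4 | 1⟩]
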